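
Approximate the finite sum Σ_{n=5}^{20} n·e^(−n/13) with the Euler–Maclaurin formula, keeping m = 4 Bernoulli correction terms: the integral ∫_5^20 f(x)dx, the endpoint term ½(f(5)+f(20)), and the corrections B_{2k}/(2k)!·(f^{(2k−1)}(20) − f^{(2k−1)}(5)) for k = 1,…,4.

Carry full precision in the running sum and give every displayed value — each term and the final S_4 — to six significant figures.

The integral term ∫_5^20 x·e^(−x/13) dx = 67.1756.
Boundary: ½(f(5) + f(20)) = ½(3.40356 + 4.29422) = 3.84889.
Running total after boundary: 71.0245.
Order-1 term: 1/12 · (-0.115614 − 0.418900) = -0.0445428.
Partial sum through k=1: 70.9800.
Order-2 term: −1/720 · (0.00185686 − 0.0105345) = 1.20522e-05.
Partial sum through k=2: 70.9800.
Order-3 term: 1/30240 · (2.60226e-05 − 0.000110001) = -2.77708e-09.
Partial sum through k=3: 70.9800.
Order-4 term: −1/1209600 · (2.42946e-07 − 9.32951e-07) = 5.70440e-13.

S_4 ≈ 70.9800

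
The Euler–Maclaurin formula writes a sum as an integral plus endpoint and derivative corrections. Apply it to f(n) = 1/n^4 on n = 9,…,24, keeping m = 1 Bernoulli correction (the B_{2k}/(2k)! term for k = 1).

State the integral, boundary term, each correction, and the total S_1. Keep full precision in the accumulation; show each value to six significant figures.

Integral: ∫_9^24 1/x^4 dx = 0.000433135.
Endpoint term: (f(9) + f(24))/2 = (0.000152416 + 3.01408e-06)/2 = 7.77149e-05.
So far: 0.000510850.
Correction k=1: B_{2}/2! · (f^{(1)}(24) − f^{(1)}(9)) = 1/12 · (-5.02347e-07 − (-6.77404e-05)) = 5.60317e-06.

S_1 ≈ 0.000516453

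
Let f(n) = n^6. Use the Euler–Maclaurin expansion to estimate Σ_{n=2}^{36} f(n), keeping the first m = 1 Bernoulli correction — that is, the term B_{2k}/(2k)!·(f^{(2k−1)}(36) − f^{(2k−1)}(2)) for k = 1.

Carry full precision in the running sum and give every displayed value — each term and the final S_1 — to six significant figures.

S_1 ≈ 1.23135e+10

Integral: ∫_2^36 x^6 dx = 1.11949e+10.
Endpoint term: (f(2) + f(36))/2 = (64.0000 + 2.17678e+09)/2 = 1.08839e+09.
Running total after boundary: 1.22833e+10.
Order-1 term: 1/12 · (3.62797e+08 − 192.000) = 3.02331e+07.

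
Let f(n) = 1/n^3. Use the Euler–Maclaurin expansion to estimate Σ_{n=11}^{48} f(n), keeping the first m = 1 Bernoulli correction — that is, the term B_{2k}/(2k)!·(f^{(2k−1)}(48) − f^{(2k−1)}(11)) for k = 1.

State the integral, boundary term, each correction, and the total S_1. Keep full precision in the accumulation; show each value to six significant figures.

S_1 ≈ 0.00431242

The integral term ∫_11^48 1/x^3 dx = 0.00391522.
Boundary: ½(f(11) + f(48)) = ½(0.000751315 + 9.04225e-06) = 0.000380179.
So far: 0.00429540.
Correction k=1: B_{2}/2! · (f^{(1)}(48) − f^{(1)}(11)) = 1/12 · (-5.65140e-07 − (-0.000204904)) = 1.70282e-05.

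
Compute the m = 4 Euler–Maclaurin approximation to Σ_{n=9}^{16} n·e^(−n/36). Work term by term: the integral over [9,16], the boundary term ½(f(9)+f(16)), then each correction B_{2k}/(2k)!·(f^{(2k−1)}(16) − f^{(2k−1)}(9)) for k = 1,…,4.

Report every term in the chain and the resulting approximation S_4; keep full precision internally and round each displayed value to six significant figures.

S_4 ≈ 69.9826

Integral: ∫_9^16 x·e^(−x/36) dx = 61.3676.
½[f(9) + f(16)] = ½[7.00921 + 10.2589] = 8.63405.
So far: 70.0016.
Order-1 term: 1/12 · (0.356211 − 0.584101) = -0.0189908.
After k=1: 69.9826.
Order-2 term: −1/720 · (0.00126433 − 0.00165255) = 5.39191e-07.
After k=2: 69.9826.
Order-3 term: 1/30240 · (1.73905e-06 − 2.20247e-06) = -1.53248e-11.
After k=3: 69.9826.
Order-4 term: −1/1209600 · (1.93097e-09 − 2.41499e-09) = 4.00151e-16.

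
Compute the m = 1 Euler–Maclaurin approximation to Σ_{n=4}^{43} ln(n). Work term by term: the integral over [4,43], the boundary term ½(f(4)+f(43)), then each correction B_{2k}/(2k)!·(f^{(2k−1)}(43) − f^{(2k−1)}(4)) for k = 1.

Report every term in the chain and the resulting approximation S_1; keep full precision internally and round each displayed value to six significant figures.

The integral term ∫_4^43 ln(x) dx = 117.186.
Boundary: ½(f(4) + f(43)) = ½(1.38629 + 3.76120) = 2.57375.
Integral + boundary = 119.760.
Correction k=1: B_{2}/2! · (f^{(1)}(43) − f^{(1)}(4)) = 1/12 · (0.0232558 − 0.250000) = -0.0188953.

S_1 ≈ 119.741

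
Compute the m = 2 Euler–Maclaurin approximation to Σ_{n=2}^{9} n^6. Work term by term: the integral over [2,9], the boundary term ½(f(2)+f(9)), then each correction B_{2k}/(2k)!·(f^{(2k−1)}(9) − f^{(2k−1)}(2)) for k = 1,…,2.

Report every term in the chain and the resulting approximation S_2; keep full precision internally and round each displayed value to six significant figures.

Integral: ∫_2^9 x^6 dx = 683263.
Endpoint term: (f(2) + f(9))/2 = (64.0000 + 531441)/2 = 265752.
So far: 949016.
Correction k=1: B_{2}/2! · (f^{(1)}(9) − f^{(1)}(2)) = 1/12 · (354294 − 192.000) = 29508.5.
After k=1: 978524.
Correction k=2: B_{4}/4! · (f^{(3)}(9) − f^{(3)}(2)) = −1/720 · (87480.0 − 960.000) = -120.167.

S_2 ≈ 978404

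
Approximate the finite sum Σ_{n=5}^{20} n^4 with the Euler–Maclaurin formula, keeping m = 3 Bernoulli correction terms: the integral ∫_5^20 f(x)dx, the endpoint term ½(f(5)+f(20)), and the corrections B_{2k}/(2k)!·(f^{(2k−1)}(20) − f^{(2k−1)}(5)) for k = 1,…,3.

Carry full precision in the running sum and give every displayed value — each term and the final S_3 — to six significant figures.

S_3 ≈ 722312

The integral term ∫_5^20 x^4 dx = 639375.
Endpoint term: (f(5) + f(20))/2 = (625.000 + 160000)/2 = 80312.5.
Integral + boundary = 719688.
Correction k=1: B_{2}/2! · (f^{(1)}(20) − f^{(1)}(5)) = 1/12 · (32000.0 − 500.000) = 2625.00.
Running total after k=1: 722312.
Correction k=2: B_{4}/4! · (f^{(3)}(20) − f^{(3)}(5)) = −1/720 · (480.000 − 120.000) = -0.500000.
Running total after k=2: 722312.
Correction k=3: B_{6}/6! · (f^{(5)}(20) − f^{(5)}(5)) = 1/30240 · (0.00000 − 0.00000) = 0.00000.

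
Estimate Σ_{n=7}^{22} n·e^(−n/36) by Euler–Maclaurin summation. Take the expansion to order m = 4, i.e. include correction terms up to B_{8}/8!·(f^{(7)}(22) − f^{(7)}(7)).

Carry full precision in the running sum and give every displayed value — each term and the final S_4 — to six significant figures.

∫_7^22 x·e^(−x/36) dx evaluates to 141.199.
Endpoint term: (f(7) + f(22))/2 = (5.76304 + 11.9404)/2 = 8.85174.
Running total after boundary: 150.051.
k=1: B_{2}/(2)! × [f^{(1)}(22) − f^{(1)}(7)] = 1/12 × (0.211068 − 0.663207) = -0.0376782.
Running total after k=1: 150.013.
k=2: B_{4}/(4)! × [f^{(3)}(22) − f^{(3)}(7)] = −1/720 × (0.00100043 − 0.00178225) = 1.08585e-06.
Running total after k=2: 150.013.
k=3: B_{6}/(6)! × [f^{(5)}(22) − f^{(5)}(7)] = 1/30240 × (1.41822e-06 − 2.35552e-06) = -3.09956e-11.
Running total after k=3: 150.013.
k=4: B_{8}/(8)! × [f^{(7)}(22) − f^{(7)}(7)] = −1/1209600 × (1.59297e-09 − 2.57396e-09) = 8.11005e-16.

S_4 ≈ 150.013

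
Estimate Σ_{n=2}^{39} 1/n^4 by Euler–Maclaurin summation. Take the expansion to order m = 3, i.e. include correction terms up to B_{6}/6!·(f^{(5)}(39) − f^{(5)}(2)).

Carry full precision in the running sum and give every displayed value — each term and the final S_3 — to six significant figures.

∫_2^39 1/x^4 dx evaluates to 0.0416610.
½[f(2) + f(39)] = ½[0.0625000 + 4.32257e-07] = 0.0312502.
So far: 0.0729113.
k=1: B_{2}/(2)! × [f^{(1)}(39) − f^{(1)}(2)] = 1/12 × (-4.43340e-08 − (-0.125000)) = 0.0104167.
Partial sum through k=1: 0.0833279.
k=2: B_{4}/(4)! × [f^{(3)}(39) − f^{(3)}(2)] = −1/720 × (-8.74438e-10 − (-0.937500)) = -0.00130208.
Partial sum through k=2: 0.0820258.
k=3: B_{6}/(6)! × [f^{(5)}(39) − f^{(5)}(2)] = 1/30240 × (-3.21950e-11 − (-13.1250)) = 0.000434028.

S_3 ≈ 0.0824599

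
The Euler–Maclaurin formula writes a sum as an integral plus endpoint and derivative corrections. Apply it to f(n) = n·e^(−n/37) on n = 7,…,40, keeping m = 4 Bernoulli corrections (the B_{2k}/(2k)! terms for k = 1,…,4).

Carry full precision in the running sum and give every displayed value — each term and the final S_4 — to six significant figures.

Integral: ∫_7^40 x·e^(−x/37) dx = 380.919.
½[f(7) + f(40)] = ½[5.79341 + 13.5691] = 9.68128.
So far: 390.601.
Correction k=1: B_{2}/2! · (f^{(1)}(40) − f^{(1)}(7)) = 1/12 · (-0.0275050 − 0.671051) = -0.0582130.
Partial sum through k=1: 390.542.
Correction k=2: B_{4}/4! · (f^{(3)}(40) − f^{(3)}(7)) = −1/720 · (0.000475495 − 0.00169928) = 1.69970e-06.
Partial sum through k=2: 390.542.
Correction k=3: B_{6}/6! · (f^{(5)}(40) − f^{(5)}(7)) = 1/30240 · (7.09336e-07 − 2.12446e-06) = -4.67963e-11.
Partial sum through k=3: 390.542.
Correction k=4: B_{8}/8! · (f^{(7)}(40) − f^{(7)}(7)) = −1/1209600 · (7.82572e-10 − 2.19697e-09) = 1.16931e-15.

S_4 ≈ 390.542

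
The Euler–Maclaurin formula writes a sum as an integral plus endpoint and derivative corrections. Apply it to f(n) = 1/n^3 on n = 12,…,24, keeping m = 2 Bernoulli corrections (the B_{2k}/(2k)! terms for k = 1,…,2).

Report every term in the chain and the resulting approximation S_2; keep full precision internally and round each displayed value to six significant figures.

S_2 ≈ 0.00294096

Integral: ∫_12^24 1/x^3 dx = 0.00260417.
½[f(12) + f(24)] = ½[0.000578704 + 7.23380e-05] = 0.000325521.
Running total after boundary: 0.00292969.
Order-1 term: 1/12 · (-9.04225e-06 − (-0.000144676)) = 1.13028e-05.
Partial sum through k=1: 0.00294099.
Order-2 term: −1/720 · (-3.13967e-07 − (-2.00939e-05)) = -2.74721e-08.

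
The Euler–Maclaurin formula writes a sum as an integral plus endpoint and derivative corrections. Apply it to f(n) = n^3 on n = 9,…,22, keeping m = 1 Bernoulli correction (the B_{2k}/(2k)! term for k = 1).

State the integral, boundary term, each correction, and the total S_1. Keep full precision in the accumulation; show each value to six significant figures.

S_1 ≈ 62713.0

The integral term ∫_9^22 x^3 dx = 56923.8.
Boundary: ½(f(9) + f(22)) = ½(729.000 + 10648.0) = 5688.50.
Integral + boundary = 62612.2.
Correction k=1: B_{2}/2! · (f^{(1)}(22) − f^{(1)}(9)) = 1/12 · (1452.00 − 243.000) = 100.750.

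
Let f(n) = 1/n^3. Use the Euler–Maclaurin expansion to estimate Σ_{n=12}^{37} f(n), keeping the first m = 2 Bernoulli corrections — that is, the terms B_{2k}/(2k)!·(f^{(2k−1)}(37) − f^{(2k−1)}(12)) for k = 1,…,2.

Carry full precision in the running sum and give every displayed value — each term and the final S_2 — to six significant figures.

S_2 ≈ 0.00341811

The integral term ∫_12^37 1/x^3 dx = 0.00310699.
½[f(12) + f(37)] = ½[0.000578704 + 1.97422e-05] = 0.000299223.
So far: 0.00340622.
Correction k=1: B_{2}/2! · (f^{(1)}(37) − f^{(1)}(12)) = 1/12 · (-1.60072e-06 − (-0.000144676)) = 1.19229e-05.
Running total after k=1: 0.00341814.
Correction k=2: B_{4}/4! · (f^{(3)}(37) − f^{(3)}(12)) = −1/720 · (-2.33852e-08 − (-2.00939e-05)) = -2.78757e-08.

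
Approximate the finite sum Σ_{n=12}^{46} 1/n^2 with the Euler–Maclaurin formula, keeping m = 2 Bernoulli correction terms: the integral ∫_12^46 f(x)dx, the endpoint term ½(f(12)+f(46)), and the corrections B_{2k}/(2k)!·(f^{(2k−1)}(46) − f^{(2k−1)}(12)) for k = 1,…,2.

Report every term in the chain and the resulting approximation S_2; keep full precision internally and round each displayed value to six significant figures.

S_2 ≈ 0.0653973

The integral term ∫_12^46 1/x^2 dx = 0.0615942.
Endpoint term: (f(12) + f(46))/2 = (0.00694444 + 0.000472590)/2 = 0.00370852.
Integral + boundary = 0.0653027.
Order-1 term: 1/12 · (-2.05474e-05 − (-0.00115741)) = 9.47383e-05.
Partial sum through k=1: 0.0653975.
Order-2 term: −1/720 · (-1.16526e-07 − (-9.64506e-05)) = -1.33797e-07.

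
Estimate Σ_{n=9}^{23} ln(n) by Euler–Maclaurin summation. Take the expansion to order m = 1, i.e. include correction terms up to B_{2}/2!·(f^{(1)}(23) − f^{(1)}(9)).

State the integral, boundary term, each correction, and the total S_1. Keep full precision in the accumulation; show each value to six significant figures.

S_1 ≈ 41.0021

Integral: ∫_9^23 ln(x) dx = 38.3413.
Boundary: ½(f(9) + f(23)) = ½(2.19722 + 3.13549) = 2.66636.
Integral + boundary = 41.0077.
k=1: B_{2}/(2)! × [f^{(1)}(23) − f^{(1)}(9)] = 1/12 × (0.0434783 − 0.111111) = -0.00563607.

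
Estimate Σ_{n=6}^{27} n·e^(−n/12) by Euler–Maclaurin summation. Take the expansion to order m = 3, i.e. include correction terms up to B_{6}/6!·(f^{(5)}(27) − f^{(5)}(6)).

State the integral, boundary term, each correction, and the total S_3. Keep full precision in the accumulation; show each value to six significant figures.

∫_6^27 x·e^(−x/12) dx evaluates to 81.6838.
Endpoint term: (f(6) + f(27))/2 = (3.63918 + 2.84578)/2 = 3.24248.
Integral + boundary = 84.9263.
k=1: B_{2}/(2)! × [f^{(1)}(27) − f^{(1)}(6)] = 1/12 × (-0.131749 − 0.303265) = -0.0362512.
Running total after k=1: 84.8900.
k=2: B_{4}/(4)! × [f^{(3)}(27) − f^{(3)}(6)] = −1/720 × (0.000548954 − 0.0105300) = 1.38626e-05.
Running total after k=2: 84.8900.
k=3: B_{6}/(6)! × [f^{(5)}(27) − f^{(5)}(6)] = 1/30240 × (1.39780e-05 − 0.000131626) = -3.89046e-09.

S_3 ≈ 84.8900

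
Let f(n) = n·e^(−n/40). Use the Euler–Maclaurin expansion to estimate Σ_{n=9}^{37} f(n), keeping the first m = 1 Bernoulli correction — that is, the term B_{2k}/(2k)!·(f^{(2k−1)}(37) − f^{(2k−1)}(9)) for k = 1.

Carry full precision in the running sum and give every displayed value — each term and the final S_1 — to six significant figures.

S_1 ≈ 354.655

Integral: ∫_9^37 x·e^(−x/40) dx = 343.775.
Boundary: ½(f(9) + f(37)) = ½(7.18665 + 14.6717) = 10.9292.
Running total after boundary: 354.704.
Correction k=1: B_{2}/2! · (f^{(1)}(37) − f^{(1)}(9)) = 1/12 · (0.0297399 − 0.618850) = -0.0490925.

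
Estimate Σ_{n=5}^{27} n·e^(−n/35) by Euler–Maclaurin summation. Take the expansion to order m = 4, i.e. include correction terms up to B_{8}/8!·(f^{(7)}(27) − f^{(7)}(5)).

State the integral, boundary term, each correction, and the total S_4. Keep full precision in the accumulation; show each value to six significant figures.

∫_5^27 x·e^(−x/35) dx evaluates to 210.325.
Boundary: ½(f(5) + f(27)) = ½(4.33439 + 12.4835) = 8.40895.
Integral + boundary = 218.734.
Correction k=1: B_{2}/2! · (f^{(1)}(27) − f^{(1)}(5)) = 1/12 · (0.105680 − 0.743038) = -0.0531131.
After k=1: 218.681.
Correction k=2: B_{4}/4! · (f^{(3)}(27) − f^{(3)}(5)) = −1/720 · (0.000841130 − 0.00202187) = 1.63992e-06.
After k=2: 218.681.
Correction k=3: B_{6}/6! · (f^{(5)}(27) − f^{(5)}(5)) = 1/30240 · (1.30285e-06 − 2.80586e-06) = -4.97029e-11.
After k=3: 218.681.
Correction k=4: B_{8}/8! · (f^{(7)}(27) − f^{(7)}(5)) = −1/1209600 · (1.56658e-09 − 3.23365e-09) = 1.37820e-15.

S_4 ≈ 218.681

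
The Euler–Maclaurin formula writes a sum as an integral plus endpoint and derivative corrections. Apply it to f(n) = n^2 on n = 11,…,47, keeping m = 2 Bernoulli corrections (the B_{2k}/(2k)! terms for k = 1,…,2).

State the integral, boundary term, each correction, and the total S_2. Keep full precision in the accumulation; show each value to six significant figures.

∫_11^47 x^2 dx evaluates to 34164.0.
Endpoint term: (f(11) + f(47))/2 = (121.000 + 2209.00)/2 = 1165.00.
Running total after boundary: 35329.0.
Correction k=1: B_{2}/2! · (f^{(1)}(47) − f^{(1)}(11)) = 1/12 · (94.0000 − 22.0000) = 6.00000.
Partial sum through k=1: 35335.0.
Correction k=2: B_{4}/4! · (f^{(3)}(47) − f^{(3)}(11)) = −1/720 · (0.00000 − 0.00000) = 0.00000.

S_2 ≈ 35335.0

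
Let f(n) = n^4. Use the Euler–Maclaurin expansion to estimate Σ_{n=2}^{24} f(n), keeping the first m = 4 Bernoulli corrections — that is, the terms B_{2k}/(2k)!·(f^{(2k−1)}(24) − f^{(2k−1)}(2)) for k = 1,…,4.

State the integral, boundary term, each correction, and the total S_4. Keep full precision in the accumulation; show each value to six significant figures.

Integral: ∫_2^24 x^4 dx = 1.59252e+06.
Boundary: ½(f(2) + f(24)) = ½(16.0000 + 331776) = 165896.
Integral + boundary = 1.75841e+06.
k=1: B_{2}/(2)! × [f^{(1)}(24) − f^{(1)}(2)] = 1/12 × (55296.0 − 32.0000) = 4605.33.
After k=1: 1.76302e+06.
k=2: B_{4}/(4)! × [f^{(3)}(24) − f^{(3)}(2)] = −1/720 × (576.000 − 48.0000) = -0.733333.
After k=2: 1.76302e+06.
k=3: B_{6}/(6)! × [f^{(5)}(24) − f^{(5)}(2)] = 1/30240 × (0.00000 − 0.00000) = 0.00000.
After k=3: 1.76302e+06.
k=4: B_{8}/(8)! × [f^{(7)}(24) − f^{(7)}(2)] = −1/1209600 × (0.00000 − 0.00000) = 0.00000.

S_4 ≈ 1.76302e+06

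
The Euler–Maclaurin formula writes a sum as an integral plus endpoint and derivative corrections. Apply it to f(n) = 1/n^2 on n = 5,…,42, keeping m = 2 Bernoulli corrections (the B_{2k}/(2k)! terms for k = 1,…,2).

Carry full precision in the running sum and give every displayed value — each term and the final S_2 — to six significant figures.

The integral term ∫_5^42 1/x^2 dx = 0.176190.
Endpoint term: (f(5) + f(42))/2 = (0.0400000 + 0.000566893)/2 = 0.0202834.
Integral + boundary = 0.196474.
Correction k=1: B_{2}/2! · (f^{(1)}(42) − f^{(1)}(5)) = 1/12 · (-2.69949e-05 − (-0.0160000)) = 0.00133108.
Running total after k=1: 0.197805.
Correction k=2: B_{4}/4! · (f^{(3)}(42) − f^{(3)}(5)) = −1/720 · (-1.83639e-07 − (-0.00768000)) = -1.06664e-05.

S_2 ≈ 0.197794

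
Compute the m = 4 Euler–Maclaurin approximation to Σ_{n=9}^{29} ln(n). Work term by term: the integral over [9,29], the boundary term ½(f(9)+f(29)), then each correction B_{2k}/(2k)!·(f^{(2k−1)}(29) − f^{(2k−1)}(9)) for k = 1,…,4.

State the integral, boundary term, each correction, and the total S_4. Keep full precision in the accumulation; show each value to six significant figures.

S_4 ≈ 60.6524

∫_9^29 ln(x) dx evaluates to 57.8766.
Endpoint term: (f(9) + f(29))/2 = (2.19722 + 3.36730)/2 = 2.78226.
Running total after boundary: 60.6588.
k=1: B_{2}/(2)! × [f^{(1)}(29) − f^{(1)}(9)] = 1/12 × (0.0344828 − 0.111111) = -0.00638570.
Running total after k=1: 60.6524.
k=2: B_{4}/(4)! × [f^{(3)}(29) − f^{(3)}(9)] = −1/720 × (8.20042e-05 − 0.00274348) = 3.69650e-06.
Running total after k=2: 60.6524.
k=3: B_{6}/(6)! × [f^{(5)}(29) − f^{(5)}(9)] = 1/30240 × (1.17010e-06 − 0.000406442) = -1.34019e-08.
Running total after k=3: 60.6524.
k=4: B_{8}/(8)! × [f^{(7)}(29) − f^{(7)}(9)] = −1/1209600 × (4.17394e-08 − 0.000150534) = 1.24415e-10.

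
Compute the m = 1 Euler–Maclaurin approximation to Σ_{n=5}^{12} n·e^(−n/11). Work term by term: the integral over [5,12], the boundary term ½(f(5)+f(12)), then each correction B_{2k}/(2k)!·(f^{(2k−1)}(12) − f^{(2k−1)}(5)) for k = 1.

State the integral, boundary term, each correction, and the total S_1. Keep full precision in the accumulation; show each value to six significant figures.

S_1 ≈ 30.2990

∫_5^12 x·e^(−x/11) dx evaluates to 26.7281.
Boundary: ½(f(5) + f(12)) = ½(3.17368 + 4.03093) = 3.60231.
So far: 30.3304.
Correction k=1: B_{2}/2! · (f^{(1)}(12) − f^{(1)}(5)) = 1/12 · (-0.0305374 − 0.346220) = -0.0313964.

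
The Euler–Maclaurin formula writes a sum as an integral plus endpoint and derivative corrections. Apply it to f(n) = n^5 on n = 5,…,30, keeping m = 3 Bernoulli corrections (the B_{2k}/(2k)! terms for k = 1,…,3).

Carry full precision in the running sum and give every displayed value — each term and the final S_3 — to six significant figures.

S_3 ≈ 1.33986e+08

The integral term ∫_5^30 x^5 dx = 1.21497e+08.
Boundary: ½(f(5) + f(30)) = ½(3125.00 + 2.43000e+07) = 1.21516e+07.
Running total after boundary: 1.33649e+08.
k=1: B_{2}/(2)! × [f^{(1)}(30) − f^{(1)}(5)] = 1/12 × (4.05000e+06 − 3125.00) = 337240.
Running total after k=1: 1.33986e+08.
k=2: B_{4}/(4)! × [f^{(3)}(30) − f^{(3)}(5)] = −1/720 × (54000.0 − 1500.00) = -72.9167.
Running total after k=2: 1.33986e+08.
k=3: B_{6}/(6)! × [f^{(5)}(30) − f^{(5)}(5)] = 1/30240 × (120.000 − 120.000) = 0.00000.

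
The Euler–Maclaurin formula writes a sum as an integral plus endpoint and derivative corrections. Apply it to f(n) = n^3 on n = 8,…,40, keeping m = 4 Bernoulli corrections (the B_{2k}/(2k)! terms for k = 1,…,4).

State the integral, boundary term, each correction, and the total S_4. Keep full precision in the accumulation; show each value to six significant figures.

S_4 ≈ 671616

The integral term ∫_8^40 x^3 dx = 638976.
Boundary: ½(f(8) + f(40)) = ½(512.000 + 64000.0) = 32256.0.
Running total after boundary: 671232.
Correction k=1: B_{2}/2! · (f^{(1)}(40) − f^{(1)}(8)) = 1/12 · (4800.00 − 192.000) = 384.000.
After k=1: 671616.
Correction k=2: B_{4}/4! · (f^{(3)}(40) − f^{(3)}(8)) = −1/720 · (6.00000 − 6.00000) = 0.00000.
After k=2: 671616.
Correction k=3: B_{6}/6! · (f^{(5)}(40) − f^{(5)}(8)) = 1/30240 · (0.00000 − 0.00000) = 0.00000.
After k=3: 671616.
Correction k=4: B_{8}/8! · (f^{(7)}(40) − f^{(7)}(8)) = −1/1209600 · (0.00000 − 0.00000) = 0.00000.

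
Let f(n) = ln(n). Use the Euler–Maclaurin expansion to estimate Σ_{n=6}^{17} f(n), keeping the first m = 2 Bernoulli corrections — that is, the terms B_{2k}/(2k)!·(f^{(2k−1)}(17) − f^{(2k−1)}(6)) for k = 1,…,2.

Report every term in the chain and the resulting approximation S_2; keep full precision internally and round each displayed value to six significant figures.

The integral term ∫_6^17 ln(x) dx = 26.4141.
Endpoint term: (f(6) + f(17))/2 = (1.79176 + 2.83321)/2 = 2.31249.
So far: 28.7266.
Order-1 term: 1/12 · (0.0588235 − 0.166667) = -0.00898693.
Partial sum through k=1: 28.7176.
Order-2 term: −1/720 · (0.000407083 − 0.00925926) = 1.22947e-05.

S_2 ≈ 28.7176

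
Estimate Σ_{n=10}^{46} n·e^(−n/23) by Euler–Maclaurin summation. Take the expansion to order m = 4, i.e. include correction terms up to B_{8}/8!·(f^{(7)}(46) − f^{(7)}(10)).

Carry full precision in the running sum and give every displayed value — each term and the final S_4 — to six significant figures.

The integral term ∫_10^46 x·e^(−x/23) dx = 276.604.
Endpoint term: (f(10) + f(46))/2 = (6.47405 + 6.22542)/2 = 6.34974.
Integral + boundary = 282.953.
Order-1 term: 1/12 · (-0.135335 − 0.365925) = -0.0417717.
After k=1: 282.912.
Order-2 term: −1/720 · (0.000255832 − 0.00313939) = 4.00494e-06.
After k=2: 282.912.
Order-3 term: 1/30240 · (1.45084e-06 − 1.05615e-05) = -3.01279e-10.
After k=3: 282.912.
Order-4 term: −1/1209600 · (4.57103e-09 − 2.87117e-08) = 1.99575e-14.

S_4 ≈ 282.912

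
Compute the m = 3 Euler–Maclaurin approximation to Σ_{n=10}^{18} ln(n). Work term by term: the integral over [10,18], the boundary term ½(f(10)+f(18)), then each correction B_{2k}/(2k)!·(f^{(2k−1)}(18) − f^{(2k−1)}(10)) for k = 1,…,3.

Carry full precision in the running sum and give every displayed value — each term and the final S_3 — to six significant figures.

The integral term ∫_10^18 ln(x) dx = 21.0008.
½[f(10) + f(18)] = ½[2.30259 + 2.89037] = 2.59648.
Integral + boundary = 23.5973.
k=1: B_{2}/(2)! × [f^{(1)}(18) − f^{(1)}(10)] = 1/12 × (0.0555556 − 0.100000) = -0.00370370.
Partial sum through k=1: 23.5936.
k=2: B_{4}/(4)! × [f^{(3)}(18) − f^{(3)}(10)] = −1/720 × (0.000342936 − 0.00200000) = 2.30148e-06.
Partial sum through k=2: 23.5936.
k=3: B_{6}/(6)! × [f^{(5)}(18) − f^{(5)}(10)] = 1/30240 × (1.27013e-05 − 0.000240000) = -7.51649e-09.

S_3 ≈ 23.5936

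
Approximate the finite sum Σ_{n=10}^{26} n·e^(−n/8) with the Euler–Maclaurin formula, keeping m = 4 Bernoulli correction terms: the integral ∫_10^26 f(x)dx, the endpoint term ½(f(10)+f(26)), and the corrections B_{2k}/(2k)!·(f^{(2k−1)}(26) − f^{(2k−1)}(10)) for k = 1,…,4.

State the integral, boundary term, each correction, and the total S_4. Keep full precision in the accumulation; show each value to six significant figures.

S_4 ≈ 32.6454

Integral: ∫_10^26 x·e^(−x/8) dx = 30.7101.
½[f(10) + f(26)] = ½[2.86505 + 1.00813] = 1.93659.
Running total after boundary: 32.6467.
k=1: B_{2}/(2)! × [f^{(1)}(26) − f^{(1)}(10)] = 1/12 × (-0.0872420 − (-0.0716262)) = -0.00130131.
After k=1: 32.6454.
k=2: B_{4}/(4)! × [f^{(3)}(26) − f^{(3)}(10)] = −1/720 × (-0.000151462 − 0.00783412) = 1.10911e-05.
After k=2: 32.6454.
k=3: B_{6}/(6)! × [f^{(5)}(26) − f^{(5)}(10)] = 1/30240 × (1.65661e-05 − 0.000262303) = -8.12622e-09.
After k=3: 32.6454.
k=4: B_{8}/(8)! × [f^{(7)}(26) − f^{(7)}(10)] = −1/1209600 × (5.54669e-07 − 6.28434e-06) = 4.73683e-12.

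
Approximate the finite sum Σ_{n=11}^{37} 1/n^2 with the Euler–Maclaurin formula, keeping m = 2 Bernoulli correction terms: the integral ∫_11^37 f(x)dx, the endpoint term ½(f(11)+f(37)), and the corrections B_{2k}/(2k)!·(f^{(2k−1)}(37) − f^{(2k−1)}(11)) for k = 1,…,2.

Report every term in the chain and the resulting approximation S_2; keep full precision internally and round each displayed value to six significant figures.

∫_11^37 1/x^2 dx evaluates to 0.0638821.
½[f(11) + f(37)] = ½[0.00826446 + 0.000730460] = 0.00449746.
So far: 0.0683795.
Order-1 term: 1/12 · (-3.94843e-05 − (-0.00150263)) = 0.000121929.
Partial sum through k=1: 0.0685015.
Order-2 term: −1/720 · (-3.46101e-07 − (-0.000149021)) = -2.06493e-07.

S_2 ≈ 0.0685012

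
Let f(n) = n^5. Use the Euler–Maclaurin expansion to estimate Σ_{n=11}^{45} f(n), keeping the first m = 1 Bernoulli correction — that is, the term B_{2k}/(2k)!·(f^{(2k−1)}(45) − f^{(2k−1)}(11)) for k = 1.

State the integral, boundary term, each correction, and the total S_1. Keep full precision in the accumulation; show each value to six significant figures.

S_1 ≈ 1.47771e+09

∫_11^45 x^5 dx evaluates to 1.38367e+09.
Boundary: ½(f(11) + f(45)) = ½(161051 + 1.84528e+08) = 9.23446e+07.
So far: 1.47601e+09.
Order-1 term: 1/12 · (2.05031e+07 − 73205.0) = 1.70249e+06.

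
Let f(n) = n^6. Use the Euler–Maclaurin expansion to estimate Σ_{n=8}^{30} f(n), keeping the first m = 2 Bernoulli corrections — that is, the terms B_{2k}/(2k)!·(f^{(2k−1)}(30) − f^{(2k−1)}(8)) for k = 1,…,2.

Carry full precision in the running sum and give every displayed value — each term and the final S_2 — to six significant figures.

S_2 ≈ 3.50075e+09

Integral: ∫_8^30 x^6 dx = 3.12399e+09.
½[f(8) + f(30)] = ½[262144 + 7.29000e+08] = 3.64631e+08.
Running total after boundary: 3.48862e+09.
Correction k=1: B_{2}/2! · (f^{(1)}(30) − f^{(1)}(8)) = 1/12 · (1.45800e+08 − 196608) = 1.21336e+07.
After k=1: 3.50075e+09.
Correction k=2: B_{4}/4! · (f^{(3)}(30) − f^{(3)}(8)) = −1/720 · (3.24000e+06 − 61440.0) = -4414.67.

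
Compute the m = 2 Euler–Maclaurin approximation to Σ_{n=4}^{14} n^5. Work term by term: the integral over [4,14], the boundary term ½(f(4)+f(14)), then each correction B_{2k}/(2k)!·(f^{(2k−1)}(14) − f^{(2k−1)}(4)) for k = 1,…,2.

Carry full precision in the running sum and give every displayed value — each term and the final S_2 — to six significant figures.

∫_4^14 x^5 dx evaluates to 1.25424e+06.
Endpoint term: (f(4) + f(14))/2 = (1024.00 + 537824)/2 = 269424.
So far: 1.52366e+06.
Order-1 term: 1/12 · (192080 − 1280.00) = 15900.0.
After k=1: 1.53956e+06.
Order-2 term: −1/720 · (11760.0 − 960.000) = -15.0000.

S_2 ≈ 1.53955e+06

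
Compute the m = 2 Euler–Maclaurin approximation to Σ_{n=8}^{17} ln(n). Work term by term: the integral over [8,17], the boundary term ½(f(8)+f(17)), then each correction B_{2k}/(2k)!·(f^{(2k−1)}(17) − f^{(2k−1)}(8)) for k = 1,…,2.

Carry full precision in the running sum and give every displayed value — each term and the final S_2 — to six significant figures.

S_2 ≈ 24.9799

∫_8^17 ln(x) dx evaluates to 22.5291.
Boundary: ½(f(8) + f(17)) = ½(2.07944 + 2.83321) = 2.45633.
Running total after boundary: 24.9854.
k=1: B_{2}/(2)! × [f^{(1)}(17) − f^{(1)}(8)] = 1/12 × (0.0588235 − 0.125000) = -0.00551471.
Partial sum through k=1: 24.9799.
k=2: B_{4}/(4)! × [f^{(3)}(17) − f^{(3)}(8)] = −1/720 × (0.000407083 − 0.00390625) = 4.85995e-06.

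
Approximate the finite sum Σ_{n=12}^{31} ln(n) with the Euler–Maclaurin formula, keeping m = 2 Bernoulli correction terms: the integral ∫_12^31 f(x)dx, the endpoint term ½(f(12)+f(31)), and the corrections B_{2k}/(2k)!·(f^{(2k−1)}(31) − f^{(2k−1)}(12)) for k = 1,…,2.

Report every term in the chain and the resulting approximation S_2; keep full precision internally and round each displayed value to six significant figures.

∫_12^31 ln(x) dx evaluates to 57.6347.
Endpoint term: (f(12) + f(31))/2 = (2.48491 + 3.43399)/2 = 2.95945.
So far: 60.5942.
Correction k=1: B_{2}/2! · (f^{(1)}(31) − f^{(1)}(12)) = 1/12 · (0.0322581 − 0.0833333) = -0.00425627.
After k=1: 60.5899.
Correction k=2: B_{4}/4! · (f^{(3)}(31) − f^{(3)}(12)) = −1/720 · (6.71344e-05 − 0.00115741) = 1.51427e-06.

S_2 ≈ 60.5899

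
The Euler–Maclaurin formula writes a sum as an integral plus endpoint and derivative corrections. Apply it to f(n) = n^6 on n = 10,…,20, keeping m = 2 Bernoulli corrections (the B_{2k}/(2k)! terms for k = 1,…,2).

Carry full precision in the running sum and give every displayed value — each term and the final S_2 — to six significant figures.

The integral term ∫_10^20 x^6 dx = 1.81429e+08.
½[f(10) + f(20)] = ½[1.00000e+06 + 6.40000e+07] = 3.25000e+07.
So far: 2.13929e+08.
k=1: B_{2}/(2)! × [f^{(1)}(20) − f^{(1)}(10)] = 1/12 × (1.92000e+07 − 600000) = 1.55000e+06.
Running total after k=1: 2.15479e+08.
k=2: B_{4}/(4)! × [f^{(3)}(20) − f^{(3)}(10)] = −1/720 × (960000 − 120000) = -1166.67.

S_2 ≈ 2.15477e+08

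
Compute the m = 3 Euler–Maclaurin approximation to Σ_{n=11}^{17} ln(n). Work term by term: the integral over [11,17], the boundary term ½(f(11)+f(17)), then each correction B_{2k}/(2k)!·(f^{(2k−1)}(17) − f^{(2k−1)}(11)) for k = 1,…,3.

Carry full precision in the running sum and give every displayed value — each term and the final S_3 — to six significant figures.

S_3 ≈ 18.4007

Integral: ∫_11^17 ln(x) dx = 15.7878.
½[f(11) + f(17)] = ½[2.39790 + 2.83321] = 2.61555.
So far: 18.4033.
Order-1 term: 1/12 · (0.0588235 − 0.0909091) = -0.00267380.
Running total after k=1: 18.4007.
Order-2 term: −1/720 · (0.000407083 − 0.00150263) = 1.52159e-06.
Running total after k=2: 18.4007.
Order-3 term: 1/30240 · (1.69031e-05 − 0.000149021) = -4.36898e-09.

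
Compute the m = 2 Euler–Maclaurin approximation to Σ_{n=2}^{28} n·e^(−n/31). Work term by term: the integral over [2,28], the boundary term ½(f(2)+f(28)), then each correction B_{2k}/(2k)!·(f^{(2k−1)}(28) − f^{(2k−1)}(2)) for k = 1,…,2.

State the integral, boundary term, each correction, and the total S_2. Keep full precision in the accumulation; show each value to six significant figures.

S_2 ≈ 224.404

The integral term ∫_2^28 x·e^(−x/31) dx = 217.863.
Boundary: ½(f(2) + f(28)) = ½(1.87504 + 11.3473) = 6.61116.
Integral + boundary = 224.474.
k=1: B_{2}/(2)! × [f^{(1)}(28) − f^{(1)}(2)] = 1/12 × (0.0392187 − 0.877036) = -0.0698181.
Running total after k=1: 224.404.
k=2: B_{4}/(4)! × [f^{(3)}(28) − f^{(3)}(2)] = −1/720 × (0.000884224 − 0.00286376) = 2.74936e-06.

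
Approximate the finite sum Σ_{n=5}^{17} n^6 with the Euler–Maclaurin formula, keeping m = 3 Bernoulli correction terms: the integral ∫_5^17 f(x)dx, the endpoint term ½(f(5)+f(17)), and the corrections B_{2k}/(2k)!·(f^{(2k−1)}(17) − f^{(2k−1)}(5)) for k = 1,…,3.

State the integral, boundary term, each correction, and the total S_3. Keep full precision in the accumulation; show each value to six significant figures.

S_3 ≈ 7.13928e+07

∫_5^17 x^6 dx evaluates to 5.86086e+07.
½[f(5) + f(17)] = ½[15625.0 + 2.41376e+07] = 1.20766e+07.
Integral + boundary = 7.06852e+07.
k=1: B_{2}/(2)! × [f^{(1)}(17) − f^{(1)}(5)] = 1/12 × (8.51914e+06 − 18750.0) = 708366.
Partial sum through k=1: 7.13936e+07.
k=2: B_{4}/(4)! × [f^{(3)}(17) − f^{(3)}(5)] = −1/720 × (589560 − 15000.0) = -798.000.
Partial sum through k=2: 7.13928e+07.
k=3: B_{6}/(6)! × [f^{(5)}(17) − f^{(5)}(5)] = 1/30240 × (12240.0 − 3600.00) = 0.285714.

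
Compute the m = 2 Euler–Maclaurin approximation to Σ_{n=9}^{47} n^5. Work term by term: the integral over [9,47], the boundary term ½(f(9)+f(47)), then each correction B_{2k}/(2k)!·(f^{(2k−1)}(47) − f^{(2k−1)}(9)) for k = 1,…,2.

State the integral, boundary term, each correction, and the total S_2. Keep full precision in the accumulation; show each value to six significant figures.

The integral term ∫_9^47 x^5 dx = 1.79645e+09.
½[f(9) + f(47)] = ½[59049.0 + 2.29345e+08] = 1.14702e+08.
Running total after boundary: 1.91115e+09.
Correction k=1: B_{2}/2! · (f^{(1)}(47) − f^{(1)}(9)) = 1/12 · (2.43984e+07 − 32805.0) = 2.03047e+06.
After k=1: 1.91318e+09.
Correction k=2: B_{4}/4! · (f^{(3)}(47) − f^{(3)}(9)) = −1/720 · (132540 − 4860.00) = -177.333.

S_2 ≈ 1.91318e+09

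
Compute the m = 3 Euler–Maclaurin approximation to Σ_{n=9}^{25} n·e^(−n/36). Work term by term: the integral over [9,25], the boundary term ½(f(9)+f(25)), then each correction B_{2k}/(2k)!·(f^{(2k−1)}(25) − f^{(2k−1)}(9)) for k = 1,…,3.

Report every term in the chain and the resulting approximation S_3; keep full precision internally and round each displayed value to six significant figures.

S_3 ≈ 174.791

The integral term ∫_9^25 x·e^(−x/36) dx = 165.081.
Endpoint term: (f(9) + f(25))/2 = (7.00921 + 12.4838)/2 = 9.74650.
So far: 174.827.
Order-1 term: 1/12 · (0.152580 − 0.584101) = -0.0359601.
After k=1: 174.791.
Order-2 term: −1/720 · (0.000888336 − 0.00165255) = 1.06141e-06.
After k=2: 174.791.
Order-3 term: 1/30240 · (1.28005e-06 − 2.20247e-06) = -3.05034e-11.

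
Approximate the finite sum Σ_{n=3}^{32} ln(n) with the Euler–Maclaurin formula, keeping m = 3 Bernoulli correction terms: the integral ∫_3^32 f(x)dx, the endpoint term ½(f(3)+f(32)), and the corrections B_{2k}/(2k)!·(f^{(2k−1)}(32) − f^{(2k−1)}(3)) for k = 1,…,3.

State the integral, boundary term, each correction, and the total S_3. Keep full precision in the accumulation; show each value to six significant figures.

Integral: ∫_3^32 ln(x) dx = 78.6077.
Boundary: ½(f(3) + f(32)) = ½(1.09861 + 3.46574) = 2.28217.
Integral + boundary = 80.8899.
Order-1 term: 1/12 · (0.0312500 − 0.333333) = -0.0251736.
After k=1: 80.8647.
Order-2 term: −1/720 · (6.10352e-05 − 0.0740741) = 0.000102796.
After k=2: 80.8648.
Order-3 term: 1/30240 · (7.15256e-07 − 0.0987654) = -3.26603e-06.

S_3 ≈ 80.8648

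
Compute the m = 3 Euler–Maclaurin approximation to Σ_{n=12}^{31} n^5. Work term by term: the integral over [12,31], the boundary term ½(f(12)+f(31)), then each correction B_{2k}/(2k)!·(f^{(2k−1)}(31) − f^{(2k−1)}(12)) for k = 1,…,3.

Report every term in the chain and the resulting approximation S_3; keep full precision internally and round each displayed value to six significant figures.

S_3 ≈ 1.62235e+08

∫_12^31 x^5 dx evaluates to 1.47420e+08.
Boundary: ½(f(12) + f(31)) = ½(248832 + 2.86292e+07) = 1.44390e+07.
Integral + boundary = 1.61859e+08.
k=1: B_{2}/(2)! × [f^{(1)}(31) − f^{(1)}(12)] = 1/12 × (4.61760e+06 − 103680) = 376160.
Running total after k=1: 1.62235e+08.
k=2: B_{4}/(4)! × [f^{(3)}(31) − f^{(3)}(12)] = −1/720 × (57660.0 − 8640.00) = -68.0833.
Running total after k=2: 1.62235e+08.
k=3: B_{6}/(6)! × [f^{(5)}(31) − f^{(5)}(12)] = 1/30240 × (120.000 − 120.000) = 0.00000.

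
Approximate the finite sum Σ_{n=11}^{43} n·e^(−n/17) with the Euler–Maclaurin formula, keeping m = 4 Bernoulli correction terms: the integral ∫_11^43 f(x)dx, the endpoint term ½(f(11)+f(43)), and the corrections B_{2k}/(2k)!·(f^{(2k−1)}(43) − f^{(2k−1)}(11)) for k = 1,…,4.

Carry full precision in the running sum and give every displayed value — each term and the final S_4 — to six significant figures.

S_4 ≈ 172.494

∫_11^43 x·e^(−x/17) dx evaluates to 167.926.
Endpoint term: (f(11) + f(43))/2 = (5.75942 + 3.42735)/2 = 4.59339.
So far: 172.519.
Order-1 term: 1/12 · (-0.121903 − 0.184794) = -0.0255581.
Partial sum through k=1: 172.494.
Order-2 term: −1/720 · (0.000129788 − 0.00426284) = 5.74035e-06.
Partial sum through k=2: 172.494.
Order-3 term: 1/30240 · (2.35774e-06 − 2.72881e-05) = -8.24416e-10.
Partial sum through k=3: 172.494.
Order-4 term: −1/1209600 · (1.47626e-08 − 1.37806e-07) = 1.01722e-13.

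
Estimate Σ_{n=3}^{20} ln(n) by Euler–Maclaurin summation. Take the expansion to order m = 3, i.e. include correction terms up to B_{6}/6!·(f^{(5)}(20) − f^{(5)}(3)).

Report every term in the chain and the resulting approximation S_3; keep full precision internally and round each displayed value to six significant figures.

S_3 ≈ 41.6425

Integral: ∫_3^20 ln(x) dx = 39.6188.
½[f(3) + f(20)] = ½[1.09861 + 2.99573] = 2.04717.
Integral + boundary = 41.6660.
k=1: B_{2}/(2)! × [f^{(1)}(20) − f^{(1)}(3)] = 1/12 × (0.0500000 − 0.333333) = -0.0236111.
Running total after k=1: 41.6424.
k=2: B_{4}/(4)! × [f^{(3)}(20) − f^{(3)}(3)] = −1/720 × (0.000250000 − 0.0740741) = 0.000102533.
Running total after k=2: 41.6425.
k=3: B_{6}/(6)! × [f^{(5)}(20) − f^{(5)}(3)] = 1/30240 × (7.50000e-06 − 0.0987654) = -3.26580e-06.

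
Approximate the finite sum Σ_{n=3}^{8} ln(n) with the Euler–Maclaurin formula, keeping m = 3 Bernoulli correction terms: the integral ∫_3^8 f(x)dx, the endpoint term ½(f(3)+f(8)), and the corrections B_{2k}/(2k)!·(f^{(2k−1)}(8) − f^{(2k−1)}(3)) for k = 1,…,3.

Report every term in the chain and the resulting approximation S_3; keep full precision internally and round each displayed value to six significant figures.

S_3 ≈ 9.91146

Integral: ∫_3^8 ln(x) dx = 8.33970.
Boundary: ½(f(3) + f(8)) = ½(1.09861 + 2.07944) = 1.58903.
So far: 9.92872.
Order-1 term: 1/12 · (0.125000 − 0.333333) = -0.0173611.
Running total after k=1: 9.91136.
Order-2 term: −1/720 · (0.00390625 − 0.0740741) = 9.74553e-05.
Running total after k=2: 9.91146.
Order-3 term: 1/30240 · (0.000732422 − 0.0987654) = -3.24183e-06.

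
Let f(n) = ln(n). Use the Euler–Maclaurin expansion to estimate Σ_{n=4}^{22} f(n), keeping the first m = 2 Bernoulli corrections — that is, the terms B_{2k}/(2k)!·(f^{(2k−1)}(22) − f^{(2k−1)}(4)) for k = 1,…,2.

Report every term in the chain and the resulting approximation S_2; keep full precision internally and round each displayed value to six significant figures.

The integral term ∫_4^22 ln(x) dx = 44.4578.
Boundary: ½(f(4) + f(22)) = ½(1.38629 + 3.09104) = 2.23867.
Integral + boundary = 46.6964.
Order-1 term: 1/12 · (0.0454545 − 0.250000) = -0.0170455.
Partial sum through k=1: 46.6794.
Order-2 term: −1/720 · (0.000187829 − 0.0312500) = 4.31419e-05.

S_2 ≈ 46.6794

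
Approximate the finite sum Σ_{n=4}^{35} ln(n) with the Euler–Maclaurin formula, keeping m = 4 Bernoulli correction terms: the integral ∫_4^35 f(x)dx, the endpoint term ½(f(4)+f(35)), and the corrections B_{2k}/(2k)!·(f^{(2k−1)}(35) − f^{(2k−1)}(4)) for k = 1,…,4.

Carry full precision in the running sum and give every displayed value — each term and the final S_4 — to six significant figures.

∫_4^35 ln(x) dx evaluates to 87.8920.
½[f(4) + f(35)] = ½[1.38629 + 3.55535] = 2.47082.
So far: 90.3628.
k=1: B_{2}/(2)! × [f^{(1)}(35) − f^{(1)}(4)] = 1/12 × (0.0285714 − 0.250000) = -0.0184524.
After k=1: 90.3444.
k=2: B_{4}/(4)! × [f^{(3)}(35) − f^{(3)}(4)] = −1/720 × (4.66472e-05 − 0.0312500) = 4.33380e-05.
After k=2: 90.3444.
k=3: B_{6}/(6)! × [f^{(5)}(35) − f^{(5)}(4)] = 1/30240 × (4.56952e-07 − 0.0234375) = -7.75034e-07.
After k=3: 90.3444.
k=4: B_{8}/(8)! × [f^{(7)}(35) − f^{(7)}(4)] = −1/1209600 × (1.11907e-08 − 0.0439453) = 3.63304e-08.

S_4 ≈ 90.3444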